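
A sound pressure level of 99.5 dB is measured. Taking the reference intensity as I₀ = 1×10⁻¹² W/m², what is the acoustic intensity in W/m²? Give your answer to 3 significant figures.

I/I₀ = 10^(99.5/10) = 8.913e+09, so I = 8.913e+09 × 10⁻¹² W/m².

0.00891 W/m²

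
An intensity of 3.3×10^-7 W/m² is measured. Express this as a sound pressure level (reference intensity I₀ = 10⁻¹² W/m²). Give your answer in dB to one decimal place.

55.2 dB

I/I₀ = 3.3×10^-7/10⁻¹² = 3.3×10^5, and L = 10·log₁₀(I/I₀).
L = 10·(0.5185 + 5) = 55.19 dB.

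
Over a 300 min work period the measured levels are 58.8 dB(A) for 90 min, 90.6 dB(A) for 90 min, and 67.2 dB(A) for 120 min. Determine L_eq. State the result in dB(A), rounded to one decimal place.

Weight each interval's intensity by its duration and average over T = 300 min:
Σ tᵢ·10^(Lᵢ/10) = 90·10^(58.8/10) + 90·10^(90.6/10) + 120·10^(67.2/10) = 1.040e+11.
L_eq = 10·log₁₀(1.040e+11/300) = 85.40 dB(A).

85.4 dB(A)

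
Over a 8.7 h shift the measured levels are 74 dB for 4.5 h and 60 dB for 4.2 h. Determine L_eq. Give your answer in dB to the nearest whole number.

71 dB

L_eq = 10·log₁₀[(1/T)·Σ tᵢ·10^(Lᵢ/10)] with T = 8.7 h.
Σ tᵢ·10^(Lᵢ/10) = 4.5·10^(74/10) + 4.2·10^(60/10) = 1.172e+08.
L_eq = 10·log₁₀(1.172e+08/8.7) = 71.30 dB.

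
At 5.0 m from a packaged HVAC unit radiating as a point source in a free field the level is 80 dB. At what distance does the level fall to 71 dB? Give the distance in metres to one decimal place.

14.1 m

Point-source spreading drops the level by 20·log₁₀(r₂/r₁); inverting, r₂/r₁ = 10^(ΔL/20).
r₂ = 5.0·10^((80−71)/20) = 5.0·10^(9.0/20) = 14.09 m.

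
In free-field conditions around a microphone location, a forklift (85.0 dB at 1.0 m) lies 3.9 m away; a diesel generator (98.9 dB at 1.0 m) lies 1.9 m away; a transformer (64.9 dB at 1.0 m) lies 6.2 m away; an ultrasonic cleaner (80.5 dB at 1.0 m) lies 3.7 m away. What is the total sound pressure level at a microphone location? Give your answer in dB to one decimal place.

93.4 dB

Propagate each source to the receiver with L = L_ref − 20·log₁₀(r/r_ref), then add intensities.
forklift: 85.0 − 20·log₁₀(3.9/1.0) = 85.0 − 11.82 = 73.18 dB.
diesel generator: 98.9 − 20·log₁₀(1.9/1.0) = 98.9 − 5.58 = 93.32 dB.
transformer: 64.9 − 20·log₁₀(6.2/1.0) = 64.9 − 15.85 = 49.05 dB.
ultrasonic cleaner: 80.5 − 20·log₁₀(3.7/1.0) = 80.5 − 11.36 = 69.14 dB.
Σ 10^(L/10) = 2.179e+09 → L_total = 10·log₁₀(2.179e+09) = 93.38 dB.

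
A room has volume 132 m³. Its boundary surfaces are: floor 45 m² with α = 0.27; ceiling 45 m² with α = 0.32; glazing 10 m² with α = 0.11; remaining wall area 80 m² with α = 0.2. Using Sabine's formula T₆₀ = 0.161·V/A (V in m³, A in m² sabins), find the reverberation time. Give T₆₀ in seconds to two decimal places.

Summing Sᵢαᵢ: 45·0.27 + 45·0.32 + 10·0.11 + 80·0.2 = 43.65 m².
T₆₀ = 0.161·V/A = 0.161·132/43.65 = 0.487 s.

0.49 s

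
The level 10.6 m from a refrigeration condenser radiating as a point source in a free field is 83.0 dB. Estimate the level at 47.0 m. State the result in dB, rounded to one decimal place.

70.1 dB

Point-source attenuation: ΔL = 20·log₁₀(r₂/r₁) = 20·log₁₀(47.0/10.6) = 12.936 dB.
L₂ = 83.0 − 20·log₁₀(47.0/10.6) = 83.0 − 12.936 = 70.06 dB.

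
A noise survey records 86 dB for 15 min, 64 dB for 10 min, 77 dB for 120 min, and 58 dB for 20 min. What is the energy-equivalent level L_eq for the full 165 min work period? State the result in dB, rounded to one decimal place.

78.6 dB

L_eq = 10·log₁₀[(1/T)·Σ tᵢ·10^(Lᵢ/10)] with T = 165 min.
Σ tᵢ·10^(Lᵢ/10) = 15·10^(86/10) + 10·10^(64/10) + 120·10^(77/10) + 20·10^(58/10) = 1.202e+10.
L_eq = 10·log₁₀(1.202e+10/165) = 78.63 dB.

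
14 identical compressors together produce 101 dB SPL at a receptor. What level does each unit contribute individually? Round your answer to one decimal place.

89.5 dB SPL

For N identical incoherent sources L_total = L₁ + 10·log₁₀ N, so L₁ = 101 − 10·log₁₀(14) = 101 − 11.461.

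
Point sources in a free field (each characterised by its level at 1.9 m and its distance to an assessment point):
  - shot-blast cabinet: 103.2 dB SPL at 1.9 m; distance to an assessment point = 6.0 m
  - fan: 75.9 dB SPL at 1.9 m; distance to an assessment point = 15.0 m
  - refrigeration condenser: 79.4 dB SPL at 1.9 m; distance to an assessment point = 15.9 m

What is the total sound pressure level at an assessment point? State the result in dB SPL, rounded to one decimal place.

93.2 dB SPL

Propagate each source to the receiver with L = L_ref − 20·log₁₀(r/r_ref), then add intensities.
shot-blast cabinet: 103.2 − 20·log₁₀(6.0/1.9) = 103.2 − 9.99 = 93.21 dB SPL.
fan: 75.9 − 20·log₁₀(15.0/1.9) = 75.9 − 17.95 = 57.95 dB SPL.
refrigeration condenser: 79.4 − 20·log₁₀(15.9/1.9) = 79.4 − 18.45 = 60.95 dB SPL.
Σ 10^(L/10) = 2.097e+09 → L_total = 10·log₁₀(2.097e+09) = 93.22 dB SPL.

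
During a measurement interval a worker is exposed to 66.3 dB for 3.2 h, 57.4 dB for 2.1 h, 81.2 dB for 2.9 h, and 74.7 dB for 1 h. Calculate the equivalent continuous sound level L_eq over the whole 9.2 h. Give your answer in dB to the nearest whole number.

Weight each interval's intensity by its duration and average over T = 9.2 h:
Σ tᵢ·10^(Lᵢ/10) = 3.2·10^(66.3/10) + 2.1·10^(57.4/10) + 2.9·10^(81.2/10) + 1·10^(74.7/10) = 4.266e+08.
L_eq = 10·log₁₀(4.266e+08/9.2) = 76.66 dB.

77 dB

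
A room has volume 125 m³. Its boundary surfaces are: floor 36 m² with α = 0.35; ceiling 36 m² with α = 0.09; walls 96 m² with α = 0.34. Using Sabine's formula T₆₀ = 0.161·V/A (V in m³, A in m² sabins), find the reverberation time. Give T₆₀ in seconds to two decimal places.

Total absorption A = 36·0.35 + 36·0.09 + 96·0.34 = 48.48 m² sabins.
T₆₀ = 0.161·V/A = 0.161·125/48.48 = 0.415 s.

0.42 s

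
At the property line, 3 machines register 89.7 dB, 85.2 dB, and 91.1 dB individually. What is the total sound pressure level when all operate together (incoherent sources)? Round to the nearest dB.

94 dB

For uncorrelated sources the intensities add, so convert each level to linear form, sum, and take 10·log₁₀ of the total.
Σ 10^(L/10) = 10^(89.7/10) + 10^(85.2/10) + 10^(91.1/10) = 2.553e+09.
L_total = 10·log₁₀(2.553e+09) = 94.07 dB.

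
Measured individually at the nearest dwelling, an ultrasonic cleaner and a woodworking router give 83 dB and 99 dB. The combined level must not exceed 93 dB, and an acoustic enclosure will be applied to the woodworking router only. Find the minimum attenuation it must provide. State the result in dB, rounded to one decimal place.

6.5 dB

Fixed contribution from the other source: Σ 10^(L/10) = 10^(83/10) = 1.995e+08 (83.00 dB).
The limit corresponds to 10^(93/10) = 1.995e+09; subtracting the fixed part leaves 1.796e+09 for the woodworking router, i.e. 92.54 dB.
Required insertion loss = 99 − 92.54 = 6.46 dB.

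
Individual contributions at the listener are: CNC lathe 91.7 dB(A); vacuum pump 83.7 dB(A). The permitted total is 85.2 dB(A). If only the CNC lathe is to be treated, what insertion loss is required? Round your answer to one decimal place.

The untreated sources together contribute 10^(83.7/10) = 2.344e+08, i.e. 83.70 dB(A).
To meet 85.2 dB(A) overall, the treated CNC lathe may contribute at most 10^(85.2/10) − 2.344e+08 = 9.671e+07, i.e. 79.85 dB(A).
So the CNC lathe must be reduced from 91.7 to 79.85 dB(A): IL = 11.85 dB.

11.8 dB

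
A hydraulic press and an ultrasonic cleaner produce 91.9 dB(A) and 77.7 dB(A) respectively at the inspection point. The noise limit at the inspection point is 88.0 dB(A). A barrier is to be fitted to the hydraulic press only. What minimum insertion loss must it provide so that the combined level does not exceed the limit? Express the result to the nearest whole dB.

4 dB

Everything except the hydraulic press sums to 10^(77.7/10) = 5.888e+07 in linear terms, 77.70 dB(A).
To meet 88.0 dB(A) overall, the treated hydraulic press may contribute at most 10^(88.0/10) − 5.888e+07 = 5.721e+08, i.e. 87.57 dB(A).
So the hydraulic press must be reduced from 91.9 to 87.57 dB(A): IL = 4.33 dB.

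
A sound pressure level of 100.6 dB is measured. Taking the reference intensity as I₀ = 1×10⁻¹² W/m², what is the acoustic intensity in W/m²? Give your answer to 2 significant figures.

0.011 W/m²

I/I₀ = 10^(100.6/10) = 1.148e+10, so I = 1.148e+10 × 10⁻¹² W/m².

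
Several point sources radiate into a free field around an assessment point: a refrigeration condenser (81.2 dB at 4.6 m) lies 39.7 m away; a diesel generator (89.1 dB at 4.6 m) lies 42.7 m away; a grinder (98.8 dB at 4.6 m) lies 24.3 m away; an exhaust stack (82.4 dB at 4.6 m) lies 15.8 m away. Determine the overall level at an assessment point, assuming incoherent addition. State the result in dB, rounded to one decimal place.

Propagate each source to the receiver with L = L_ref − 20·log₁₀(r/r_ref), then add intensities.
refrigeration condenser: 81.2 − 20·log₁₀(39.7/4.6) = 81.2 − 18.72 = 62.48 dB.
diesel generator: 89.1 − 20·log₁₀(42.7/4.6) = 89.1 − 19.35 = 69.75 dB.
grinder: 98.8 − 20·log₁₀(24.3/4.6) = 98.8 − 14.46 = 84.34 dB.
exhaust stack: 82.4 − 20·log₁₀(15.8/4.6) = 82.4 − 10.72 = 71.68 dB.
Σ 10^(L/10) = 2.978e+08 → L_total = 10·log₁₀(2.978e+08) = 84.74 dB.

84.7 dB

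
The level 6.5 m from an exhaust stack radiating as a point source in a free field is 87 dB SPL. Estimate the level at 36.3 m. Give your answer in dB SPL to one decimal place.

For a point source, L₂ = L₁ − 20·log₁₀(r₂/r₁).
L₂ = 87 − 20·log₁₀(36.3/6.5) = 87 − 14.940 = 72.06 dB SPL.

72.1 dB SPL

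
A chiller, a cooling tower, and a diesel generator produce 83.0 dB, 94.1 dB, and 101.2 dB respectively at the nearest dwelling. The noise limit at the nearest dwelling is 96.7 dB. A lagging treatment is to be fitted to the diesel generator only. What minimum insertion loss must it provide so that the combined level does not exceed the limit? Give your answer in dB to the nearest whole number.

The untreated sources together contribute 10^(83.0/10) + 10^(94.1/10) = 2.770e+09, i.e. 94.42 dB.
To meet 96.7 dB overall, the treated diesel generator may contribute at most 10^(96.7/10) − 2.770e+09 = 1.907e+09, i.e. 92.80 dB.
Required insertion loss = 101.2 − 92.80 = 8.40 dB.

8 dB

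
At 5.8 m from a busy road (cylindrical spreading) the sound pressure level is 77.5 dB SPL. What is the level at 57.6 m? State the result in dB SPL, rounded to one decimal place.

Line-source attenuation: ΔL = 10·log₁₀(r₂/r₁) = 10·log₁₀(57.6/5.8) = 9.970 dB.
L₂ = 77.5 − 10·log₁₀(57.6/5.8) = 77.5 − 9.970 = 67.53 dB SPL.

67.5 dB SPL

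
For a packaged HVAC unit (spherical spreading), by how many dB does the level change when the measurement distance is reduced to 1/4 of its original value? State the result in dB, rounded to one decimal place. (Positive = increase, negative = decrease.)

+12.0 dB

Point-source spreading: ΔL = −20·log₁₀(r₂/r₁).
ΔL = −20·log₁₀(0.25) = +12.04 dB.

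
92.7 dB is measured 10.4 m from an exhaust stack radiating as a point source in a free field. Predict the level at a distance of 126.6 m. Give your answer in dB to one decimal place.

Point-source attenuation: ΔL = 20·log₁₀(r₂/r₁) = 20·log₁₀(126.6/10.4) = 21.708 dB.
L₂ = 92.7 − 20·log₁₀(126.6/10.4) = 92.7 − 21.708 = 70.99 dB.

71.0 dB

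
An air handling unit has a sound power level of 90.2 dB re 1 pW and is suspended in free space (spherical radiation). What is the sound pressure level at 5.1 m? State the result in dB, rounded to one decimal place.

65.1 dB

Free-field spherical radiation: L_p = L_w − 10·log₁₀(4π·r²), r = 5.1 m.
4π·r² = 326.9 m², 10·log₁₀ of that is 25.144 dB.
L_p = 90.2 − 25.144 = 65.06 dB.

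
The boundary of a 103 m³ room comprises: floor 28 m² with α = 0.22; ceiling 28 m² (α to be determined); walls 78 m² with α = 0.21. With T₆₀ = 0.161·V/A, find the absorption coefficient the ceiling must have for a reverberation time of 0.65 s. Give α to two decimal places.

A = 0.161·V/T₆₀ = 0.161·103/0.65 = 25.51 m² sabins.
Absorption from the other surfaces = 28·0.22 + 78·0.21 = 22.54 m², so the ceiling must supply 2.97 m² over 28 m².
α = 2.97/28 = 0.106.

0.11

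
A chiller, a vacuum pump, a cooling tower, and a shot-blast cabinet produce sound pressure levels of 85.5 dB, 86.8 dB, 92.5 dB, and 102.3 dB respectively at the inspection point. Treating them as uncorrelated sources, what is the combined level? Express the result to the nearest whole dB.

For uncorrelated sources the intensities add, so convert each level to linear form, sum, and take 10·log₁₀ of the total.
Σ 10^(L/10) = 10^(85.5/10) + 10^(86.8/10) + 10^(92.5/10) + 10^(102.3/10) = 1.959e+10.
L_total = 10·log₁₀(1.959e+10) = 102.92 dB.

103 dB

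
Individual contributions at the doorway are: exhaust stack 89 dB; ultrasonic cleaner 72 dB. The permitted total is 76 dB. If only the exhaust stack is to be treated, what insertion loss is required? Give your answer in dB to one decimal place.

15.2 dB

Everything except the exhaust stack sums to 10^(72/10) = 1.585e+07 in linear terms, 72.00 dB.
To meet 76 dB overall, the treated exhaust stack may contribute at most 10^(76/10) − 1.585e+07 = 2.396e+07, i.e. 73.80 dB.
Required insertion loss = 89 − 73.80 = 15.20 dB.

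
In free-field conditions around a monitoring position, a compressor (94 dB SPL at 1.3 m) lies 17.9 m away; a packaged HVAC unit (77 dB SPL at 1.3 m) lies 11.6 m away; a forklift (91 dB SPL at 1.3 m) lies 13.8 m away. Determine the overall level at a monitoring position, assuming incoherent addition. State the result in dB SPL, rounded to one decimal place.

74.0 dB SPL

First find each source's level at the receiver (point-source: −20·log₁₀(r/r_ref)), then combine on an intensity basis.
compressor: 94 − 20·log₁₀(17.9/1.3) = 94 − 22.78 = 71.22 dB SPL.
packaged HVAC unit: 77 − 20·log₁₀(11.6/1.3) = 77 − 19.01 = 57.99 dB SPL.
forklift: 91 − 20·log₁₀(13.8/1.3) = 91 − 20.52 = 70.48 dB SPL.
Σ 10^(L/10) = 2.505e+07 → L_total = 10·log₁₀(2.505e+07) = 73.99 dB SPL.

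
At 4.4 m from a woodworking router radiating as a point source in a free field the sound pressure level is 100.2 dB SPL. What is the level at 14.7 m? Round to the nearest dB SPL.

90 dB SPL

Point-source attenuation: ΔL = 20·log₁₀(r₂/r₁) = 20·log₁₀(14.7/4.4) = 10.477 dB.
L₂ = 100.2 − 20·log₁₀(14.7/4.4) = 100.2 − 10.477 = 89.72 dB SPL.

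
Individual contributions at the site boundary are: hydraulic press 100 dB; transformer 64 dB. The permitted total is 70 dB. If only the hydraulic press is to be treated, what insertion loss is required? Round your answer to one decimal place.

31.3 dB

The untreated sources together contribute 10^(64/10) = 2.512e+06, i.e. 64.00 dB.
The limit corresponds to 10^(70/10) = 1.000e+07; subtracting the fixed part leaves 7.488e+06 for the hydraulic press, i.e. 68.74 dB.
So the hydraulic press must be reduced from 100 to 68.74 dB: IL = 31.26 dB.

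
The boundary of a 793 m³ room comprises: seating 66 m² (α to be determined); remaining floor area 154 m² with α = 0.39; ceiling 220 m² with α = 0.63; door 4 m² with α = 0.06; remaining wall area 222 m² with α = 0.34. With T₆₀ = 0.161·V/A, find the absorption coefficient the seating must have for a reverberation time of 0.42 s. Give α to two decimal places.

0.45

A = 0.161·V/T₆₀ = 0.161·793/0.42 = 303.98 m² sabins.
Absorption from the other surfaces = 154·0.39 + 220·0.63 + 4·0.06 + 222·0.34 = 274.38 m², so the seating must supply 29.60 m² over 66 m².
α = 29.60/66 = 0.449.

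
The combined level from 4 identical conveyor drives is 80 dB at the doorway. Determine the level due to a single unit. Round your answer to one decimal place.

4 equal contributions raise the level by 10·log₁₀ 4 = 6.021 dB, so each unit alone gives 80 − 6.021.

74.0 dB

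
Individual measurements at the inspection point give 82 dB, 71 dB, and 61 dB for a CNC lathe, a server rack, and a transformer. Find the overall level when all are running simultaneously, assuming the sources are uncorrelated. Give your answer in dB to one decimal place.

Incoherent sources combine by intensity addition: L_total = 10·log₁₀(Σ 10^(L_i/10)).
Σ 10^(L/10) = 10^(82/10) + 10^(71/10) + 10^(61/10) = 1.723e+08.
L_total = 10·log₁₀(1.723e+08) = 82.36 dB.

82.4 dB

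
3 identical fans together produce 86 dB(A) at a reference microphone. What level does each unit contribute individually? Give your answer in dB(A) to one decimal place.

81.2 dB(A)

For N identical incoherent sources L_total = L₁ + 10·log₁₀ N, so L₁ = 86 − 10·log₁₀(3) = 86 − 4.771.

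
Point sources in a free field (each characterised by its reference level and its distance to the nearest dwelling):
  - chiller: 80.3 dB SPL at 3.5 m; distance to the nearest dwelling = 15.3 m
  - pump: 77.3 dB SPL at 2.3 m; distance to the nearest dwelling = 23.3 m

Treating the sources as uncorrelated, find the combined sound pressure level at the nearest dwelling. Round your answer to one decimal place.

67.9 dB SPL

First find each source's level at the receiver (point-source: −20·log₁₀(r/r_ref)), then combine on an intensity basis.
chiller: 80.3 − 20·log₁₀(15.3/3.5) = 80.3 − 12.81 = 67.49 dB SPL.
pump: 77.3 − 20·log₁₀(23.3/2.3) = 77.3 − 20.11 = 57.19 dB SPL.
Σ 10^(L/10) = 6.131e+06 → L_total = 10·log₁₀(6.131e+06) = 67.88 dB SPL.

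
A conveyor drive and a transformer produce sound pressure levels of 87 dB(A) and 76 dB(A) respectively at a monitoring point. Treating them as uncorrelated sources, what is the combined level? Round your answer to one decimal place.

87.3 dB(A)

Incoherent sources combine by intensity addition: L_total = 10·log₁₀(Σ 10^(L_i/10)).
Σ 10^(L/10) = 10^(87/10) + 10^(76/10) = 5.410e+08.
L_total = 10·log₁₀(5.410e+08) = 87.33 dB(A).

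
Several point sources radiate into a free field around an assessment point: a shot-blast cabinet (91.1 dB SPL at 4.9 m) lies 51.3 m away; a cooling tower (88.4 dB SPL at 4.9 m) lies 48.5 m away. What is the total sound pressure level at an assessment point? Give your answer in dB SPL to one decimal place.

Apply inverse-square spreading to bring every level to the receiver, then sum 10^(L/10).
shot-blast cabinet: 91.1 − 20·log₁₀(51.3/4.9) = 91.1 − 20.40 = 70.70 dB SPL.
cooling tower: 88.4 − 20·log₁₀(48.5/4.9) = 88.4 − 19.91 = 68.49 dB SPL.
Σ 10^(L/10) = 1.881e+07 → L_total = 10·log₁₀(1.881e+07) = 72.75 dB SPL.

72.7 dB SPL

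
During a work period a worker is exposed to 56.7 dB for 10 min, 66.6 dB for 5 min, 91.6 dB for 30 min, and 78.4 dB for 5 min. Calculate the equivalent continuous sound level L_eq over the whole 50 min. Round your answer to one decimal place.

89.4 dB

The energy average is taken in the linear domain: L_eq = 10·log₁₀[(Σ tᵢ·10^(Lᵢ/10))/T], T = 50 min.
Σ tᵢ·10^(Lᵢ/10) = 10·10^(56.7/10) + 5·10^(66.6/10) + 30·10^(91.6/10) + 5·10^(78.4/10) = 4.374e+10.
L_eq = 10·log₁₀(4.374e+10/50) = 89.42 dB.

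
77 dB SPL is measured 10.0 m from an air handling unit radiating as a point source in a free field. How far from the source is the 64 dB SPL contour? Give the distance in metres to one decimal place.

44.7 m

The 13.0 dB drop corresponds to a distance ratio of 10^(13.0/20) for a point source.
r₂ = 10.0·10^((77−64)/20) = 10.0·10^(13.0/20) = 44.67 m.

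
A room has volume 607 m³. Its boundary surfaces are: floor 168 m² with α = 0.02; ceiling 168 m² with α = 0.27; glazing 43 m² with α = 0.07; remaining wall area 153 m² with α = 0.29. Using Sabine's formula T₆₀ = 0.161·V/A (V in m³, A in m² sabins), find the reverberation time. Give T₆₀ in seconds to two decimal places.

Total absorption A = 168·0.02 + 168·0.27 + 43·0.07 + 153·0.29 = 96.10 m² sabins.
T₆₀ = 0.161·V/A = 0.161·607/96.10 = 1.017 s.

1.02 s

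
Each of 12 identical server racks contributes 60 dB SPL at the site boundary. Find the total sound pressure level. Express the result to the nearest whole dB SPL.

71 dB SPL

L_total = L₁ + 10·log₁₀ N for N identical incoherent sources.
L_total = 60 + 10·log₁₀(12) = 60 + 10.792 = 70.79 dB SPL.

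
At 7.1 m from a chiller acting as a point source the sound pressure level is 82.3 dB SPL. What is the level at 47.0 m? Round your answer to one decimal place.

Point-source attenuation: ΔL = 20·log₁₀(r₂/r₁) = 20·log₁₀(47.0/7.1) = 16.417 dB.
L₂ = 82.3 − 20·log₁₀(47.0/7.1) = 82.3 − 16.417 = 65.88 dB SPL.

65.9 dB SPL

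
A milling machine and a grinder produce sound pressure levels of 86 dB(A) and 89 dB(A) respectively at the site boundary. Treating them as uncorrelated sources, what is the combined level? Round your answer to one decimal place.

Incoherent sources combine by intensity addition: L_total = 10·log₁₀(Σ 10^(L_i/10)).
Σ 10^(L/10) = 10^(86/10) + 10^(89/10) = 1.192e+09.
L_total = 10·log₁₀(1.192e+09) = 90.76 dB(A).

90.8 dB(A)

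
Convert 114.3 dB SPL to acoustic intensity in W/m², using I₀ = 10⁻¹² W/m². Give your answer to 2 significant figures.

I/I₀ = 10^(114.3/10) = 2.692e+11, so I = 2.692e+11 × 10⁻¹² W/m².

0.27 W/m²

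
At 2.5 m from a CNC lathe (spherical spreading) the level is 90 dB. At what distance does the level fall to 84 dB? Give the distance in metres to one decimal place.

The 6.0 dB drop corresponds to a distance ratio of 10^(6.0/20) for a point source.
r₂ = 2.5·10^((90−84)/20) = 2.5·10^(6.0/20) = 4.99 m.

5.0 m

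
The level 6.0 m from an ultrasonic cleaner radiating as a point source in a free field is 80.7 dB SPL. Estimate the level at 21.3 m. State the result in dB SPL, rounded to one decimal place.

69.7 dB SPL

Point-source attenuation: ΔL = 20·log₁₀(r₂/r₁) = 20·log₁₀(21.3/6.0) = 11.005 dB.
L₂ = 80.7 − 20·log₁₀(21.3/6.0) = 80.7 − 11.005 = 69.70 dB SPL.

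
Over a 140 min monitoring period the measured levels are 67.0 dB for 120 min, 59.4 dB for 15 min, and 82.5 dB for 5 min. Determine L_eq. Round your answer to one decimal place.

70.3 dB

Weight each interval's intensity by its duration and average over T = 140 min:
Σ tᵢ·10^(Lᵢ/10) = 120·10^(67.0/10) + 15·10^(59.4/10) + 5·10^(82.5/10) = 1.504e+09.
L_eq = 10·log₁₀(1.504e+09/140) = 70.31 dB.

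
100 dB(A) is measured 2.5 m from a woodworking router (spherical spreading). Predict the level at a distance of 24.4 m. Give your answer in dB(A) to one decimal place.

80.2 dB(A)

Spherical spreading from a point source gives a 20·log₁₀(r₂/r₁) drop.
L₂ = 100 − 20·log₁₀(24.4/2.5) = 100 − 19.789 = 80.21 dB(A).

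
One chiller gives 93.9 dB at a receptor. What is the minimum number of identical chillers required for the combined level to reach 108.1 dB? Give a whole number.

N identical sources give L₁ + 10·log₁₀ N, so require 10·log₁₀ N ≥ 108.1 − 93.9 = 14.2 dB.
N ≥ 10^(14.2/10) = 26.303, so N = 27.

27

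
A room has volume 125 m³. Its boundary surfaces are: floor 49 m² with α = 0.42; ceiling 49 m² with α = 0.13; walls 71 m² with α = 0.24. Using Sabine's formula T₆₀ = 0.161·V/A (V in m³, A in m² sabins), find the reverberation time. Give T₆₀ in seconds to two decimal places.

0.46 s

Summing Sᵢαᵢ: 49·0.42 + 49·0.13 + 71·0.24 = 43.99 m².
T₆₀ = 0.161·V/A = 0.161·125/43.99 = 0.457 s.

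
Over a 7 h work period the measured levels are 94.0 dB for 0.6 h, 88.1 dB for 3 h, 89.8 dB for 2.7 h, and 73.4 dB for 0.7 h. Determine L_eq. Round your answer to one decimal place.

89.4 dB

The energy average is taken in the linear domain: L_eq = 10·log₁₀[(Σ tᵢ·10^(Lᵢ/10))/T], T = 7 h.
Σ tᵢ·10^(Lᵢ/10) = 0.6·10^(94.0/10) + 3·10^(88.1/10) + 2.7·10^(89.8/10) + 0.7·10^(73.4/10) = 6.038e+09.
L_eq = 10·log₁₀(6.038e+09/7) = 89.36 dB.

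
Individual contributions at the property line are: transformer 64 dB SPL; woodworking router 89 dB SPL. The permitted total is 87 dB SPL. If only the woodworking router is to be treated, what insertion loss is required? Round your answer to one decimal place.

Fixed contribution from the other source: Σ 10^(L/10) = 10^(64/10) = 2.512e+06 (64.00 dB SPL).
The limit corresponds to 10^(87/10) = 5.012e+08; subtracting the fixed part leaves 4.987e+08 for the woodworking router, i.e. 86.98 dB SPL.
Required insertion loss = 89 − 86.98 = 2.02 dB.

2.0 dB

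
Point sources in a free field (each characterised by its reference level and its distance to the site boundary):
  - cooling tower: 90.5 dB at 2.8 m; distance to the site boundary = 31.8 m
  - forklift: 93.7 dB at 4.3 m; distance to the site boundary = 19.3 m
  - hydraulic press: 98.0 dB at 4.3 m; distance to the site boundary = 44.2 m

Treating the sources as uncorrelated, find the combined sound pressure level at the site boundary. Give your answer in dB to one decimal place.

First find each source's level at the receiver (point-source: −20·log₁₀(r/r_ref)), then combine on an intensity basis.
cooling tower: 90.5 − 20·log₁₀(31.8/2.8) = 90.5 − 21.11 = 69.39 dB.
forklift: 93.7 − 20·log₁₀(19.3/4.3) = 93.7 − 13.04 = 80.66 dB.
hydraulic press: 98.0 − 20·log₁₀(44.2/4.3) = 98.0 − 20.24 = 77.76 dB.
Σ 10^(L/10) = 1.848e+08 → L_total = 10·log₁₀(1.848e+08) = 82.67 dB.

82.7 dB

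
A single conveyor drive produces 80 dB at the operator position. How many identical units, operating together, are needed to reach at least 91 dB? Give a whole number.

13

N identical sources give L₁ + 10·log₁₀ N, so require 10·log₁₀ N ≥ 91 − 80 = 11.0 dB.
N ≥ 10^(11.0/10) = 12.589, so N = 13.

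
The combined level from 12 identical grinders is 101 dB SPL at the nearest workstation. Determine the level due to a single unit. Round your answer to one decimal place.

For N identical incoherent sources L_total = L₁ + 10·log₁₀ N, so L₁ = 101 − 10·log₁₀(12) = 101 − 10.792.

90.2 dB SPL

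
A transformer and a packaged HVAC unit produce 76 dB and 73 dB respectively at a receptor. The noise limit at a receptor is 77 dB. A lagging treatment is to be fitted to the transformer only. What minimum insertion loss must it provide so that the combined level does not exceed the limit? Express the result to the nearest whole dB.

The untreated sources together contribute 10^(73/10) = 1.995e+07, i.e. 73.00 dB.
The limit corresponds to 10^(77/10) = 5.012e+07; subtracting the fixed part leaves 3.017e+07 for the transformer, i.e. 74.80 dB.
So the transformer must be reduced from 76 to 74.80 dB: IL = 1.20 dB.

1 dB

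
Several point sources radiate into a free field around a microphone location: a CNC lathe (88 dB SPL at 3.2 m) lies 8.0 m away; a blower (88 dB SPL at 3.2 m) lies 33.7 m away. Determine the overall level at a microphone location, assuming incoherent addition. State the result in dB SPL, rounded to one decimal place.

First find each source's level at the receiver (point-source: −20·log₁₀(r/r_ref)), then combine on an intensity basis.
CNC lathe: 88 − 20·log₁₀(8.0/3.2) = 88 − 7.96 = 80.04 dB SPL.
blower: 88 − 20·log₁₀(33.7/3.2) = 88 − 20.45 = 67.55 dB SPL.
Σ 10^(L/10) = 1.066e+08 → L_total = 10·log₁₀(1.066e+08) = 80.28 dB SPL.

80.3 dB SPL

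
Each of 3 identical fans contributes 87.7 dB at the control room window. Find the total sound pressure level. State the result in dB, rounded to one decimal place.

With 3 equal, uncorrelated contributions the intensity is 3× that of one unit, giving a rise of 10·log₁₀ 3.
L_total = 87.7 + 10·log₁₀(3) = 87.7 + 4.771 = 92.47 dB.

92.5 dB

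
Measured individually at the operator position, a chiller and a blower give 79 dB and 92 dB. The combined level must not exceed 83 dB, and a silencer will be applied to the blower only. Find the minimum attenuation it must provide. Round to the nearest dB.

Everything except the blower sums to 10^(79/10) = 7.943e+07 in linear terms, 79.00 dB.
The limit corresponds to 10^(83/10) = 1.995e+08; subtracting the fixed part leaves 1.201e+08 for the blower, i.e. 80.80 dB.
Required insertion loss = 92 − 80.80 = 11.20 dB.

11 dB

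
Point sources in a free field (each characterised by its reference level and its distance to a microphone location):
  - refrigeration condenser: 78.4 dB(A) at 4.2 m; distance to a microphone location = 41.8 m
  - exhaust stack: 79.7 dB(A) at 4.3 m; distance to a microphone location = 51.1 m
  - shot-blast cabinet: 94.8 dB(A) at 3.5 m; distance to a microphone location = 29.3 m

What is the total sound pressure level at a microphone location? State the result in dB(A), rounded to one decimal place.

First find each source's level at the receiver (point-source: −20·log₁₀(r/r_ref)), then combine on an intensity basis.
refrigeration condenser: 78.4 − 20·log₁₀(41.8/4.2) = 78.4 − 19.96 = 58.44 dB(A).
exhaust stack: 79.7 − 20·log₁₀(51.1/4.3) = 79.7 − 21.50 = 58.20 dB(A).
shot-blast cabinet: 94.8 − 20·log₁₀(29.3/3.5) = 94.8 − 18.46 = 76.34 dB(A).
Σ 10^(L/10) = 4.445e+07 → L_total = 10·log₁₀(4.445e+07) = 76.48 dB(A).

76.5 dB(A)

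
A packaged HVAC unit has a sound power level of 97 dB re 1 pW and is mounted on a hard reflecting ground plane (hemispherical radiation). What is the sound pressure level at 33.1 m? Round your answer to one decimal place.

58.6 dB

The power spreads over a hemisphere of area 2π·r², so L_p = L_w − 10·log₁₀(2π·r²).
2π·r² = 6884 m², 10·log₁₀ of that is 38.378 dB.
L_p = 97 − 38.378 = 58.62 dB.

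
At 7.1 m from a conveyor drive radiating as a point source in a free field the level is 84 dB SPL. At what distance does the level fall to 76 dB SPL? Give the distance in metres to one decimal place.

17.8 m

For a point source L₁ − L₂ = 20·log₁₀(r₂/r₁), so r₂ = r₁·10^((L₁−L₂)/20).
r₂ = 7.1·10^((84−76)/20) = 7.1·10^(8.0/20) = 17.83 m.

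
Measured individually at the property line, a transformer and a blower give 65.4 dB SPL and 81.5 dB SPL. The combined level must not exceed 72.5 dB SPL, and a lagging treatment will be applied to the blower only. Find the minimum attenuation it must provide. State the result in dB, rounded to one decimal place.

9.9 dB

Fixed contribution from the other source: Σ 10^(L/10) = 10^(65.4/10) = 3.467e+06 (65.40 dB SPL).
The limit corresponds to 10^(72.5/10) = 1.778e+07; subtracting the fixed part leaves 1.432e+07 for the blower, i.e. 71.56 dB SPL.
Required insertion loss = 81.5 − 71.56 = 9.94 dB.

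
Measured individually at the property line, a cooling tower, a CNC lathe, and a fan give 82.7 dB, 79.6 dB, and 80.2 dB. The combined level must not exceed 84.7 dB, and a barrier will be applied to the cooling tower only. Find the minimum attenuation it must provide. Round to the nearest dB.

3 dB

Fixed contribution from the other sources: Σ 10^(L/10) = 10^(79.6/10) + 10^(80.2/10) = 1.959e+08 (82.92 dB).
To meet 84.7 dB overall, the treated cooling tower may contribute at most 10^(84.7/10) − 1.959e+08 = 9.921e+07, i.e. 79.97 dB.
Required insertion loss = 82.7 − 79.97 = 2.73 dB.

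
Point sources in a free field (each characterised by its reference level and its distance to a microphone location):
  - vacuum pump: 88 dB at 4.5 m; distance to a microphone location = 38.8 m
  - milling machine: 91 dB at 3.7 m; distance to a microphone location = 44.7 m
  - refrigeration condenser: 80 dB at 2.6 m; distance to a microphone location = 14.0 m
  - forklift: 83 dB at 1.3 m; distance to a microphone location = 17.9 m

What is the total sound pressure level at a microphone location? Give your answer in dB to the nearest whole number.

73 dB

Propagate each source to the receiver with L = L_ref − 20·log₁₀(r/r_ref), then add intensities.
vacuum pump: 88 − 20·log₁₀(38.8/4.5) = 88 − 18.71 = 69.29 dB.
milling machine: 91 − 20·log₁₀(44.7/3.7) = 91 − 21.64 = 69.36 dB.
refrigeration condenser: 80 − 20·log₁₀(14.0/2.6) = 80 − 14.62 = 65.38 dB.
forklift: 83 − 20·log₁₀(17.9/1.3) = 83 − 22.78 = 60.22 dB.
Σ 10^(L/10) = 2.161e+07 → L_total = 10·log₁₀(2.161e+07) = 73.35 dB.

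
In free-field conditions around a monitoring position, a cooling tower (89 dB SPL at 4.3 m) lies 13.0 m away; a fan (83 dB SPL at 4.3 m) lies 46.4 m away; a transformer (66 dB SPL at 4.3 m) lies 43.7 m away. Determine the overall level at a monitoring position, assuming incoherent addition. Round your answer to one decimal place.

79.5 dB SPL

Apply inverse-square spreading to bring every level to the receiver, then sum 10^(L/10).
cooling tower: 89 − 20·log₁₀(13.0/4.3) = 89 − 9.61 = 79.39 dB SPL.
fan: 83 − 20·log₁₀(46.4/4.3) = 83 − 20.66 = 62.34 dB SPL.
transformer: 66 − 20·log₁₀(43.7/4.3) = 66 − 20.14 = 45.86 dB SPL.
Σ 10^(L/10) = 8.866e+07 → L_total = 10·log₁₀(8.866e+07) = 79.48 dB SPL.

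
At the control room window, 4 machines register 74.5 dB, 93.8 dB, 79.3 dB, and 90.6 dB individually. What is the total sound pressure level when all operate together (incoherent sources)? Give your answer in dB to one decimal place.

For uncorrelated sources the intensities add, so convert each level to linear form, sum, and take 10·log₁₀ of the total.
Σ 10^(L/10) = 10^(74.5/10) + 10^(93.8/10) + 10^(79.3/10) + 10^(90.6/10) = 3.660e+09.
L_total = 10·log₁₀(3.660e+09) = 95.64 dB.

95.6 dB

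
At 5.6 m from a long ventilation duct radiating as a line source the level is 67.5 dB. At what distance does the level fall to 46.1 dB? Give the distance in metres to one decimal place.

Line-source spreading drops the level by 10·log₁₀(r₂/r₁); inverting, r₂/r₁ = 10^(ΔL/10).
r₂ = 5.6·10^((67.5−46.1)/10) = 5.6·10^(21.4/10) = 773.02 m.

773.0 m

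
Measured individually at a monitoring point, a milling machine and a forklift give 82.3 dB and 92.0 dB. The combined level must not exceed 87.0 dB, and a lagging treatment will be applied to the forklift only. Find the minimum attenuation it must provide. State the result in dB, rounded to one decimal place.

The untreated sources together contribute 10^(82.3/10) = 1.698e+08, i.e. 82.30 dB.
To meet 87.0 dB overall, the treated forklift may contribute at most 10^(87.0/10) − 1.698e+08 = 3.314e+08, i.e. 85.20 dB.
Required insertion loss = 92.0 − 85.20 = 6.80 dB.

6.8 dB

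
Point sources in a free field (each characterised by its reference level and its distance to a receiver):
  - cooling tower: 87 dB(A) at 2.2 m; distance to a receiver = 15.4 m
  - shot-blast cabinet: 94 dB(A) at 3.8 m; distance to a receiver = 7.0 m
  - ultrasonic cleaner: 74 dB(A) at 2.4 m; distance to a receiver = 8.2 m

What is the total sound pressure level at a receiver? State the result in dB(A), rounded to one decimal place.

Propagate each source to the receiver with L = L_ref − 20·log₁₀(r/r_ref), then add intensities.
cooling tower: 87 − 20·log₁₀(15.4/2.2) = 87 − 16.90 = 70.10 dB(A).
shot-blast cabinet: 94 − 20·log₁₀(7.0/3.8) = 94 − 5.31 = 88.69 dB(A).
ultrasonic cleaner: 74 − 20·log₁₀(8.2/2.4) = 74 − 10.67 = 63.33 dB(A).
Σ 10^(L/10) = 7.526e+08 → L_total = 10·log₁₀(7.526e+08) = 88.77 dB(A).

88.8 dB(A)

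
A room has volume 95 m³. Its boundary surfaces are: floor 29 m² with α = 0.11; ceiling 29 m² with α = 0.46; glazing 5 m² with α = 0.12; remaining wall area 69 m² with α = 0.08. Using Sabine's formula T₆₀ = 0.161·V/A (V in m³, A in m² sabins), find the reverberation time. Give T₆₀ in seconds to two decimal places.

0.68 s

A = Σ Sᵢαᵢ = 29·0.11 + 29·0.46 + 5·0.12 + 69·0.08 = 22.65 m².
T₆₀ = 0.161·V/A = 0.161·95/22.65 = 0.675 s.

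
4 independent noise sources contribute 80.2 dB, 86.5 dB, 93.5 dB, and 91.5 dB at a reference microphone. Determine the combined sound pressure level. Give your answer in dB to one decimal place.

Incoherent sources combine by intensity addition: L_total = 10·log₁₀(Σ 10^(L_i/10)).
Σ 10^(L/10) = 10^(80.2/10) + 10^(86.5/10) + 10^(93.5/10) + 10^(91.5/10) = 4.203e+09.
L_total = 10·log₁₀(4.203e+09) = 96.24 dB.

96.2 dB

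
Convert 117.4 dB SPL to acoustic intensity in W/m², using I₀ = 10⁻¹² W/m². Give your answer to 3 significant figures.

0.550 W/m²

I/I₀ = 10^(117.4/10) = 5.495e+11, so I = 5.495e+11 × 10⁻¹² W/m².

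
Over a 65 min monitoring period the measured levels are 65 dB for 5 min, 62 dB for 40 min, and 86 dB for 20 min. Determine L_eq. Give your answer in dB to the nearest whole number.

Weight each interval's intensity by its duration and average over T = 65 min:
Σ tᵢ·10^(Lᵢ/10) = 5·10^(65/10) + 40·10^(62/10) + 20·10^(86/10) = 8.041e+09.
L_eq = 10·log₁₀(8.041e+09/65) = 80.92 dB.

81 dB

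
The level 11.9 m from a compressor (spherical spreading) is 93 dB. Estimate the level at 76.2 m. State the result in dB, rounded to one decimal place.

76.9 dB

Spherical spreading from a point source gives a 20·log₁₀(r₂/r₁) drop.
L₂ = 93 − 20·log₁₀(76.2/11.9) = 93 − 16.128 = 76.87 dB.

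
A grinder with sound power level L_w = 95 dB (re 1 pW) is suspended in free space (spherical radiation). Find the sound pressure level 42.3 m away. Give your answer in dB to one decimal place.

51.5 dB

The power spreads over a sphere of area 4π·r², so L_p = L_w − 10·log₁₀(4π·r²).
4π·r² = 2.248e+04 m², 10·log₁₀ of that is 43.519 dB.
L_p = 95 − 43.519 = 51.48 dB.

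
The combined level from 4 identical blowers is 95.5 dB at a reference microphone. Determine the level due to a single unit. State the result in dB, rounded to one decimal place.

For N identical incoherent sources L_total = L₁ + 10·log₁₀ N, so L₁ = 95.5 − 10·log₁₀(4) = 95.5 − 6.021.

89.5 dB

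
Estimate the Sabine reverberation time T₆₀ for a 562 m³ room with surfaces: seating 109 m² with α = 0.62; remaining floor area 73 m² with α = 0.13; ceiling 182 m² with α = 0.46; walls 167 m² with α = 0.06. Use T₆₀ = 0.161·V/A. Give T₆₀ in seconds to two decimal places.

0.53 s

Summing Sᵢαᵢ: 109·0.62 + 73·0.13 + 182·0.46 + 167·0.06 = 170.81 m².
T₆₀ = 0.161·V/A = 0.161·562/170.81 = 0.530 s.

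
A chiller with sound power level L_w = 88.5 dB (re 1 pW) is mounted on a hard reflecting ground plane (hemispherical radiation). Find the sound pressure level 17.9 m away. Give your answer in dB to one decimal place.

The power spreads over a hemisphere of area 2π·r², so L_p = L_w − 10·log₁₀(2π·r²).
2π·r² = 2013 m², 10·log₁₀ of that is 33.039 dB.
L_p = 88.5 − 33.039 = 55.46 dB.

55.5 dB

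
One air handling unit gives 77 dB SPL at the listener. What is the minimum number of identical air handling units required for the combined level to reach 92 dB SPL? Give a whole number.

Need L₁ + 10·log₁₀ N ≥ 92, i.e. log₁₀ N ≥ 1.50.
N ≥ 10^(15.0/10) = 31.623, so N = 32.

32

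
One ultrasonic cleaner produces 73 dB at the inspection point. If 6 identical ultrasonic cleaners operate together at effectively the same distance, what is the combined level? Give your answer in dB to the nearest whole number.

81 dB

L_total = L₁ + 10·log₁₀ N for N identical incoherent sources.
L_total = 73 + 10·log₁₀(6) = 73 + 7.782 = 80.78 dB.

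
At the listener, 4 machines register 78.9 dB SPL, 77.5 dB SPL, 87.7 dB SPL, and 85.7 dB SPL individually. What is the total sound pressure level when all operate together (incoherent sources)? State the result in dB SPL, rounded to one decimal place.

For uncorrelated sources the intensities add, so convert each level to linear form, sum, and take 10·log₁₀ of the total.
Σ 10^(L/10) = 10^(78.9/10) + 10^(77.5/10) + 10^(87.7/10) + 10^(85.7/10) = 1.094e+09.
L_total = 10·log₁₀(1.094e+09) = 90.39 dB SPL.

90.4 dB SPL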